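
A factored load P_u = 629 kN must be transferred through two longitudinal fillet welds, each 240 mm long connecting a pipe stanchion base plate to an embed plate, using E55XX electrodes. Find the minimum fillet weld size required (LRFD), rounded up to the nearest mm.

E55XX → F_EXX = 550 MPa.
Total weld length L = 480 mm.
Required throat t_e = P_u / (φ × 0.6 F_EXX × L) = 629 / (0.75 × 0.6 × 550 × 480 × 10⁻³) = 5.295 mm.
Required leg w = t_e / 0.707 = 7.489 mm → use 8 mm.

w = 8 mm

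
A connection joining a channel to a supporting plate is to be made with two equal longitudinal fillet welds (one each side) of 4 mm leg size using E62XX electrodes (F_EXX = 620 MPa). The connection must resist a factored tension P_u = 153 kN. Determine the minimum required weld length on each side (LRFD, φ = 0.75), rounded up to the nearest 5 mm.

Throat t_e = 0.707 × 4 = 2.828 mm.
φr_n = 0.75 × 0.6 × 620 × 2.828 × 10⁻³ = 0.789 kN/mm.
L_req = P_u / φr_n = 153 / 0.789 = 193.9 mm total.
Per side: 193.9 / 2 = 96.96 mm.
Round up → use L = 100 mm on each side.

L = 100 mm on each side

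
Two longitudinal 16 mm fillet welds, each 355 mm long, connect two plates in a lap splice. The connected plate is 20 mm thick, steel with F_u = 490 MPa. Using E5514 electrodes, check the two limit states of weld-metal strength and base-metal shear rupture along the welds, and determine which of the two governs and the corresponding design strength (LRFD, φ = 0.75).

E55XX → F_EXX = 550 MPa.
t_e = 0.707 × 16 = 11.31 mm; L = 710 mm.
Weld metal: φR_n = 0.75 × 0.6 × 550 × 11.31 × 710 × 10⁻³ = 1988 kN.
Base metal (shear rupture): φR_n = 0.75 × 0.6 × 490 × 20 × 710 × 10⁻³ = 3131 kN.
Governing: weld metal.

φR_n ≈ 1990 kN (weld metal governs)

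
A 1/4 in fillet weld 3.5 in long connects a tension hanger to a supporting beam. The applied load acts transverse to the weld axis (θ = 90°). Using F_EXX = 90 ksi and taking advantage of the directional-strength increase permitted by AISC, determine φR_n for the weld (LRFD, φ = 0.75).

t_e = 0.707 × 0.25 = 0.1767 in; A_we = 0.1767 × 3.5 = 0.6186 in².
Directional factor: 1.0 + 0.5 sin^1.5(90°) = 1.5.
F_nw = 0.6 × 90 × 1.5 = 81 ksi.
φR_n = 0.75 × 81 × 0.6186 = 37.58 kips.

φR_n ≈ 37.6 kips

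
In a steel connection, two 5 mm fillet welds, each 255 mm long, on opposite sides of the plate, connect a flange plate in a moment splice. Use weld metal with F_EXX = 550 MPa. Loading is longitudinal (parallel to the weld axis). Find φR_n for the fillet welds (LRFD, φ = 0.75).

φR_n ≈ 446 kN

Effective throat t_e = 0.707 × 5 = 3.535 mm.
Total length L = 510 mm; A_we = 3.535 × 510 = 1803 mm².
F_nw = 0.6 F_EXX = 0.6 × 550 = 330 MPa.
φR_n = 0.75 × 330 × 1803 × 10⁻³ = 446.2 kN.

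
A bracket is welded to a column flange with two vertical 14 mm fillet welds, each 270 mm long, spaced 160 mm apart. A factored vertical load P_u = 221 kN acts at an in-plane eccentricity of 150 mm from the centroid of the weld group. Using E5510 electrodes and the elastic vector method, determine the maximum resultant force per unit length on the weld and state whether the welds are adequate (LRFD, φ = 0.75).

E55XX → F_EXX = 550 MPa.
Total weld length L_w = 540 mm. Treat welds as unit-width lines.
Polar moment about centroid: J = 2[d³/12 + d(b/2)²] = 2[270³/12 + 270×80²] = 6736000 mm³.
Direct shear f_v = P/L_w = 221×10³ / 540 = 409.3 N/mm (vertical).
Torsion M = P·e = 221×10³ × 150 = 33150000 N·mm.
Critical point at (x, y) = (80, 135) from centroid. f_tx = M·y/J = 664.3 N/mm; f_ty = M·x/J = 393.7 N/mm.
Resultant f_max = √[f_tx² + (f_v + f_ty)²] = √[664.3² + (409.3 + 393.7)²] = 1042 N/mm.
Capacity per unit length: φr_n = 0.75 × 0.6 × 550 × (0.707 × 14) = 2450 N/mm.
1042 ≤ 2450 → adequate.

f_max ≈ 1040 N/mm; adequate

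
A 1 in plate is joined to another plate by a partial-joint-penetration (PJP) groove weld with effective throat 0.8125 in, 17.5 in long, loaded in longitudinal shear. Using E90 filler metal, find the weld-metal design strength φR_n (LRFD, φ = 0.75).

E90XX → F_EXX = 90 ksi.
Effective throat (given) t_e = 0.8125 in.
A_we = 0.8125 × 17.5 = 14.22 in².
F_nw = 0.6 F_EXX = 54 ksi.
φR_n = 0.75 × 54 × 14.22 = 575.9 kip.

φR_n ≈ 576 kip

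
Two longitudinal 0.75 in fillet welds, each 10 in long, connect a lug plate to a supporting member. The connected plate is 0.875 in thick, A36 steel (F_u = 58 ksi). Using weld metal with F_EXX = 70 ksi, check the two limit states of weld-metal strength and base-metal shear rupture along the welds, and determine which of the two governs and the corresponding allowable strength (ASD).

t_e = 0.707 × 0.75 = 0.5302 in; L = 20 in.
Weld metal: R_n/Ω = (1/2.0) × 0.6 × 70 × 0.5302 × 20 = 222.7 kip.
Base metal (shear rupture): R_n/Ω = (1/2.0) × 0.6 × 58 × 0.875 × 20 = 304.5 kip.
Governing: weld metal.

R_n/Ω ≈ 223 kip (weld metal governs)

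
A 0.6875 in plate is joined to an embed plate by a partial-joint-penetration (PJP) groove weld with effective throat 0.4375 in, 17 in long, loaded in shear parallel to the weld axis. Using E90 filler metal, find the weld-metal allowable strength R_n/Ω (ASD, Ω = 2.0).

E90XX → F_EXX = 90 ksi.
Effective throat (given) t_e = 0.4375 in.
A_we = 0.4375 × 17 = 7.438 in².
F_nw = 0.6 F_EXX = 54 ksi.
R_n/Ω = (54 × 7.438) / 2.0 = 200.8 kips.

R_n/Ω ≈ 201 kips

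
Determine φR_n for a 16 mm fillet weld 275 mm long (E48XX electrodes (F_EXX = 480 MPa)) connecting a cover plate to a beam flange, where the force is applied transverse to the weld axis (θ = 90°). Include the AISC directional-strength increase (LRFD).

φR_n ≈ 1010 kN

t_e = 0.707 × 16 = 11.31 mm; A_we = 11.31 × 275 = 3111 mm².
Directional factor: 1.0 + 0.5 sin^1.5(90°) = 1.5.
F_nw = 0.6 × 480 × 1.5 = 432 MPa.
φR_n = 0.75 × 432 × 3111 × 10⁻³ = 1008 kN.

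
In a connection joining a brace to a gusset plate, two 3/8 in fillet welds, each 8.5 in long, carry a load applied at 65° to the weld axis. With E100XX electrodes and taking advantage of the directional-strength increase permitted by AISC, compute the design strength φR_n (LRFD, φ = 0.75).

E100XX → F_EXX = 100 ksi.
t_e = 0.707 × 0.375 = 0.2651 in; A_we = 0.2651 × 17 = 4.507 in².
Directional factor: 1.0 + 0.5 sin^1.5(65°) = 1.431.
F_nw = 0.6 × 100 × 1.431 = 85.88 ksi.
φR_n = 0.75 × 85.88 × 4.507 = 290.3 kips.

φR_n ≈ 290 kips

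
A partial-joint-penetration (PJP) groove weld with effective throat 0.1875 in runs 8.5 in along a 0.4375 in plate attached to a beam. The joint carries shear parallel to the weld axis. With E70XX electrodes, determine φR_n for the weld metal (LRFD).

φR_n ≈ 50.2 kip

E70XX → F_EXX = 70 ksi.
Effective throat (given) t_e = 0.1875 in.
A_we = 0.1875 × 8.5 = 1.594 in².
F_nw = 0.6 F_EXX = 42 ksi.
φR_n = 0.75 × 42 × 1.594 = 50.2 kip.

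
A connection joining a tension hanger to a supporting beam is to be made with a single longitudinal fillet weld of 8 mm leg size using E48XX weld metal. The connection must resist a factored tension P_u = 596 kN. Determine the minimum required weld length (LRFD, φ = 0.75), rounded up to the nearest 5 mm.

L = 490 mm

E48XX → F_EXX = 480 MPa.
Throat t_e = 0.707 × 8 = 5.656 mm.
φr_n = 0.75 × 0.6 × 480 × 5.656 × 10⁻³ = 1.222 kN/mm.
L_req = P_u / φr_n = 596 / 1.222 = 487.8 mm total.
Round up → use L = 490 mm.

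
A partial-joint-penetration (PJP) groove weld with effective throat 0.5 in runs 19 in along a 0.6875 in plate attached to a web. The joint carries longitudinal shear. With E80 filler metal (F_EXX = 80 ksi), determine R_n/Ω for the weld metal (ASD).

R_n/Ω ≈ 228 kip

Effective throat (given) t_e = 0.5 in.
A_we = 0.5 × 19 = 9.5 in².
F_nw = 0.6 F_EXX = 48 ksi.
R_n/Ω = (48 × 9.5) / 2.0 = 228 kip.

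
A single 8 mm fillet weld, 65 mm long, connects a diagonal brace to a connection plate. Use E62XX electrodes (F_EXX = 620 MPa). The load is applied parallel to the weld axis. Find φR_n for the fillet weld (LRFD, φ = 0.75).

Effective throat t_e = 0.707 × 8 = 5.656 mm.
Total length L = 65 mm; A_we = 5.656 × 65 = 367.6 mm².
F_nw = 0.6 F_EXX = 0.6 × 620 = 372 MPa.
φR_n = 0.75 × 372 × 367.6 × 10⁻³ = 102.6 kN.

φR_n ≈ 103 kN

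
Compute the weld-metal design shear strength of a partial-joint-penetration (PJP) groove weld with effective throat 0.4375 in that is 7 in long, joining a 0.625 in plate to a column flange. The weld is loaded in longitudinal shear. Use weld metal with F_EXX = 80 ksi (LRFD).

φR_n ≈ 110 kip

Effective throat (given) t_e = 0.4375 in.
A_we = 0.4375 × 7 = 3.062 in².
F_nw = 0.6 F_EXX = 48 ksi.
φR_n = 0.75 × 48 × 3.062 = 110.2 kip.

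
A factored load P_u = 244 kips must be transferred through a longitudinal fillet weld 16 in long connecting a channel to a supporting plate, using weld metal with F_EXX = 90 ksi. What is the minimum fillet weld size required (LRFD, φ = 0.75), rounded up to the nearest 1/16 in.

w = 9/16 in

Total weld length L = 16 in.
Required throat t_e = P_u / (φ × 0.6 F_EXX × L) = 244 / (0.75 × 0.6 × 90 × 16) = 0.3765 in.
Required leg w = t_e / 0.707 = 0.5326 in → use 9/16 in.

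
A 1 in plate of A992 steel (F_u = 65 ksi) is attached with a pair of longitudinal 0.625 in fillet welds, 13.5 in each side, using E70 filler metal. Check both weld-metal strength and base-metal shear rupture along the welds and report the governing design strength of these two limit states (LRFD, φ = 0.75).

E70XX → F_EXX = 70 ksi.
t_e = 0.707 × 0.625 = 0.4419 in; L = 27 in.
Weld metal: φR_n = 0.75 × 0.6 × 70 × 0.4419 × 27 = 375.8 kips.
Base metal (shear rupture): φR_n = 0.75 × 0.6 × 65 × 1 × 27 = 789.8 kips.
Governing: weld metal.

φR_n ≈ 376 kips (weld metal governs)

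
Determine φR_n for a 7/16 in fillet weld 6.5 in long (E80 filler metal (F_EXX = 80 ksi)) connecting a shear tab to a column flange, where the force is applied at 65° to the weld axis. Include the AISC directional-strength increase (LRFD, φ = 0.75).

φR_n ≈ 104 kip

t_e = 0.707 × 0.4375 = 0.3093 in; A_we = 0.3093 × 6.5 = 2.011 in².
Directional factor: 1.0 + 0.5 sin^1.5(65°) = 1.431.
F_nw = 0.6 × 80 × 1.431 = 68.71 ksi.
φR_n = 0.75 × 68.71 × 2.011 = 103.6 kip.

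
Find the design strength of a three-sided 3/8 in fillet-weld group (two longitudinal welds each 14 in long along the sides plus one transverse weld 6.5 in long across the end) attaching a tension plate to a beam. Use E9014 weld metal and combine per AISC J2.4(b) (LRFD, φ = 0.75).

E90XX → F_EXX = 90 ksi.
t_e = 0.707 × 0.375 = 0.2651 in.
R_nwl = 0.6 × 90 × 0.2651 × 28 = 400.9 kip (longitudinal, 2 welds).
R_nwt = 0.6 × 90 × 0.2651 × 6.5 = 93.06 kip (transverse, base value).
(i) R_nwl + R_nwt = 493.9 kip; (ii) 0.85 R_nwl + 1.5 R_nwt = 480.3 kip.
R_n = max = 493.9 kip [governs: (i)]; φR_n = 370.4 kip.

φR_n ≈ 370 kip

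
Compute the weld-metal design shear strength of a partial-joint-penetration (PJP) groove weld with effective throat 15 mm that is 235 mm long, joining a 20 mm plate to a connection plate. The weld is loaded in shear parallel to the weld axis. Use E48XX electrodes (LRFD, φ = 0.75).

E48XX → F_EXX = 480 MPa.
Effective throat (given) t_e = 15 mm.
A_we = 15 × 235 = 3525 mm².
F_nw = 0.6 F_EXX = 288 MPa.
φR_n = 0.75 × 288 × 3525 × 10⁻³ = 761.4 kN.

φR_n ≈ 761 kN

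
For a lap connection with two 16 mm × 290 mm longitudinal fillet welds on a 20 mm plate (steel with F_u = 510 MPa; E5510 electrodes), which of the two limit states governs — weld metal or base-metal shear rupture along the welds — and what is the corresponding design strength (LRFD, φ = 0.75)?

E55XX → F_EXX = 550 MPa.
t_e = 0.707 × 16 = 11.31 mm; L = 580 mm.
Weld metal: φR_n = 0.75 × 0.6 × 550 × 11.31 × 580 × 10⁻³ = 1624 kN.
Base metal (shear rupture): φR_n = 0.75 × 0.6 × 510 × 20 × 580 × 10⁻³ = 2662 kN.
Governing: weld metal.

φR_n ≈ 1620 kN (weld metal governs)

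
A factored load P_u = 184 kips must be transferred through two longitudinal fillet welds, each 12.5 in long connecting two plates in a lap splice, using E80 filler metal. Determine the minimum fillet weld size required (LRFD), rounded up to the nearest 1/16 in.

E80XX → F_EXX = 80 ksi.
Total weld length L = 25 in.
Required throat t_e = P_u / (φ × 0.6 F_EXX × L) = 184 / (0.75 × 0.6 × 80 × 25) = 0.2044 in.
Required leg w = t_e / 0.707 = 0.2892 in → use 5/16 in.

w = 5/16 in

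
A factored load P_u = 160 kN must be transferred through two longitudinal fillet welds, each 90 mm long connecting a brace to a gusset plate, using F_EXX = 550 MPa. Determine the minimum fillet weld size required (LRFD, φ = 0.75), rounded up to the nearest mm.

w = 6 mm

Total weld length L = 180 mm.
Required throat t_e = P_u / (φ × 0.6 F_EXX × L) = 160 / (0.75 × 0.6 × 550 × 180 × 10⁻³) = 3.591 mm.
Required leg w = t_e / 0.707 = 5.08 mm → use 6 mm.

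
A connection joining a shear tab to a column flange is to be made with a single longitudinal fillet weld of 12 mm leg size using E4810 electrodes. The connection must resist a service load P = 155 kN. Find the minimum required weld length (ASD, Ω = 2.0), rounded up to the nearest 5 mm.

L = 130 mm

E48XX → F_EXX = 480 MPa.
Throat t_e = 0.707 × 12 = 8.484 mm.
r_n/Ω = (0.6 × 480 × 8.484) / 2.0 = 1222 N/mm = 1.222 kN/mm.
L_req = P / (r_n/Ω) = 155 / 1.222 = 126.9 mm total.
Round up → use L = 130 mm.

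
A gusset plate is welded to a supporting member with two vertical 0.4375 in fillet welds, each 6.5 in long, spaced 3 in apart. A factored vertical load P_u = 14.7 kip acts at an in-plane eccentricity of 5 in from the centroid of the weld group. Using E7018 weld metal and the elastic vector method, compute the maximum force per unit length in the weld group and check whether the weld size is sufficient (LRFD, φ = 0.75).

E70XX → F_EXX = 70 ksi.
Total weld length L_w = 13 in. Treat welds as unit-width lines.
Polar moment about centroid: J = 2[d³/12 + d(b/2)²] = 2[6.5³/12 + 6.5×1.5²] = 75.02 in³.
Direct shear f_v = P/L_w = 14.7 / 13 = 1.131 kip/in (vertical).
Torsion M = P·e = 14.7 × 5 = 73.5 kip·in.
Critical point at (x, y) = (1.5, 3.25) from centroid. f_tx = M·y/J = 3.184 kip/in; f_ty = M·x/J = 1.47 kip/in.
Resultant f_max = √[f_tx² + (f_v + f_ty)²] = √[3.184² + (1.131 + 1.47)²] = 4.111 kip/in.
Capacity per unit length: φr_n = 0.75 × 0.6 × 70 × (0.707 × 0.4375) = 9.743 kip/in.
4.111 ≤ 9.743 → adequate.

f_max ≈ 4.11 kip/in; adequate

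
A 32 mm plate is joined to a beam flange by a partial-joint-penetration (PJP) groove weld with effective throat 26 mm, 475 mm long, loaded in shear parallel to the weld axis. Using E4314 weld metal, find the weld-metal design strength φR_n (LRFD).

E43XX → F_EXX = 430 MPa.
Effective throat (given) t_e = 26 mm.
A_we = 26 × 475 = 12350 mm².
F_nw = 0.6 F_EXX = 258 MPa.
φR_n = 0.75 × 258 × 12350 × 10⁻³ = 2390 kN.

φR_n ≈ 2390 kN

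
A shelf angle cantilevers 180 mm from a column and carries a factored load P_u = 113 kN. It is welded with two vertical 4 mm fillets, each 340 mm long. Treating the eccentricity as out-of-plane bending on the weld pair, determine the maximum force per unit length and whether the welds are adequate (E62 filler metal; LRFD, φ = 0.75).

f_max ≈ 553 N/mm; adequate

E62XX → F_EXX = 620 MPa.
L_w = 2 × 340 = 680 mm; section modulus (unit throat) S = 2 × L²/6 = 38530 mm².
Direct shear f_v = P/L_w = 113×10³/680 = 166.2 N/mm.
Moment M = P × e = 113×10³ × 180 = 20340000 N·mm; bending f_b = M/S = 527.9 N/mm.
f_max = √(f_v² + f_b²) = √(166.2² + 527.9²) = 553.4 N/mm.
φr_n = 0.75 × 0.6 × 620 × (0.707 × 4) = 789 N/mm → adequate.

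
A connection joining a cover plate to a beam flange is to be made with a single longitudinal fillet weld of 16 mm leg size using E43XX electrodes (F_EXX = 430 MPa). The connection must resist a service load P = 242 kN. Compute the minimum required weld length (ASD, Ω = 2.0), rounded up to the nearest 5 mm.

Throat t_e = 0.707 × 16 = 11.31 mm.
r_n/Ω = (0.6 × 430 × 11.31) / 2.0 = 1459 N/mm = 1.459 kN/mm.
L_req = P / (r_n/Ω) = 242 / 1.459 = 165.8 mm total.
Round up → use L = 170 mm.

L = 170 mm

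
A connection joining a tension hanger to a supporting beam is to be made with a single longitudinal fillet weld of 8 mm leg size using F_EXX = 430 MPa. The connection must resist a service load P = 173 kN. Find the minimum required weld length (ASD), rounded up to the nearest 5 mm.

Throat t_e = 0.707 × 8 = 5.656 mm.
r_n/Ω = (0.6 × 430 × 5.656) / 2.0 = 729.6 N/mm = 0.7296 kN/mm.
L_req = P / (r_n/Ω) = 173 / 0.7296 = 237.1 mm total.
Round up → use L = 240 mm.

L = 240 mm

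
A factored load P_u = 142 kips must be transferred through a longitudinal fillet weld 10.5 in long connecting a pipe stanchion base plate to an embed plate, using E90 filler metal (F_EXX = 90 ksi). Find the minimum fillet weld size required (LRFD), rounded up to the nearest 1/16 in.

Total weld length L = 10.5 in.
Required throat t_e = P_u / (φ × 0.6 F_EXX × L) = 142 / (0.75 × 0.6 × 90 × 10.5) = 0.3339 in.
Required leg w = t_e / 0.707 = 0.4723 in → use 1/2 in.

w = 1/2 in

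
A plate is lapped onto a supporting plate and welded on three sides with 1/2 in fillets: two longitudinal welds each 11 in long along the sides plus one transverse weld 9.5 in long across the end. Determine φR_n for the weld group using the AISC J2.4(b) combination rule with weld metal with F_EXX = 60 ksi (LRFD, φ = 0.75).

φR_n ≈ 314 kips

t_e = 0.707 × 0.5 = 0.3535 in.
R_nwl = 0.6 × 60 × 0.3535 × 22 = 280 kips (longitudinal, 2 welds).
R_nwt = 0.6 × 60 × 0.3535 × 9.5 = 120.9 kips (transverse, base value).
(i) R_nwl + R_nwt = 400.9 kips; (ii) 0.85 R_nwl + 1.5 R_nwt = 419.3 kips.
R_n = max = 419.3 kips [governs: (ii)]; φR_n = 314.5 kips.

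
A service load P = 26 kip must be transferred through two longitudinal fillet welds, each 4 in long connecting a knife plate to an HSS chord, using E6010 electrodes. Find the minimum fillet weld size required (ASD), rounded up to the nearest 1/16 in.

E60XX → F_EXX = 60 ksi.
Total weld length L = 8 in.
Required throat t_e = P × Ω / (0.6 F_EXX × L) = 26 × 2.0 / (0.6 × 60 × 8) = 0.1806 in.
Required leg w = t_e / 0.707 = 0.2554 in → use 5/16 in.

w = 5/16 in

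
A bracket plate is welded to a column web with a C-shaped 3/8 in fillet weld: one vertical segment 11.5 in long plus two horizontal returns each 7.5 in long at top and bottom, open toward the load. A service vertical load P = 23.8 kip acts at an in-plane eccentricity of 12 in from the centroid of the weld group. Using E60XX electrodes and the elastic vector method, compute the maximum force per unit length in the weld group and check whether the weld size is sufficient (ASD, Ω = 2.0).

f_max ≈ 3.54 kip/in; adequate

E60XX → F_EXX = 60 ksi.
Total weld length L_w = 26.5 in. Treat welds as unit-width lines.
Centroid: x̄ = 2×7.5×3.75 / 26.5 = 2.123 in from the vertical weld.
Polar moment about centroid: J = I_x + I_y = [11.5³/12 + 2×7.5×5.75²] + [11.5×2.123² + 2(7.5³/12 + 7.5×1.627²)] = 784.5 in³.
Direct shear f_v = P/L_w = 23.8 / 26.5 = 0.8981 kip/in (vertical).
Torsion M = P·e = 23.8 × 12 = 285.6 kip·in.
Critical point at (x, y) = (5.377, 5.75) from centroid. f_tx = M·y/J = 2.093 kip/in; f_ty = M·x/J = 1.958 kip/in.
Resultant f_max = √[f_tx² + (f_v + f_ty)²] = √[2.093² + (0.8981 + 1.958)²] = 3.541 kip/in.
Capacity per unit length: r_n/Ω = (1/2.0) × 0.6 × 60 × (0.707 × 0.375) = 4.772 kip/in.
3.541 ≤ 4.772 → adequate.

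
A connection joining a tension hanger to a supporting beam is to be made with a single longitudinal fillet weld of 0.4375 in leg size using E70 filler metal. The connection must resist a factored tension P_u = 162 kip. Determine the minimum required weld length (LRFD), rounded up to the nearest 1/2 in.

L = 17 in

E70XX → F_EXX = 70 ksi.
Throat t_e = 0.707 × 0.4375 = 0.3093 in.
φr_n = 0.75 × 0.6 × 70 × 0.3093 = 9.743 kip/in.
L_req = P_u / φr_n = 162 / 9.743 = 16.63 in total.
Round up → use L = 17 in.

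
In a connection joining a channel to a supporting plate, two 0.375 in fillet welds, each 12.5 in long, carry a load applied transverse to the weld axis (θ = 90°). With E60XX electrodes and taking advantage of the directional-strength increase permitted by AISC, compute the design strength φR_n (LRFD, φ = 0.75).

φR_n ≈ 268 kips

E60XX → F_EXX = 60 ksi.
t_e = 0.707 × 0.375 = 0.2651 in; A_we = 0.2651 × 25 = 6.628 in².
Directional factor: 1.0 + 0.5 sin^1.5(90°) = 1.5.
F_nw = 0.6 × 60 × 1.5 = 54 ksi.
φR_n = 0.75 × 54 × 6.628 = 268.4 kips.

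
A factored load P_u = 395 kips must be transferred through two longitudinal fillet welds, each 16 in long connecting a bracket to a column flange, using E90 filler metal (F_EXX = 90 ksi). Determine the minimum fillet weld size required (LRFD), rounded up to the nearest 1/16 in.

w = 7/16 in

Total weld length L = 32 in.
Required throat t_e = P_u / (φ × 0.6 F_EXX × L) = 395 / (0.75 × 0.6 × 90 × 32) = 0.3048 in.
Required leg w = t_e / 0.707 = 0.4311 in → use 7/16 in.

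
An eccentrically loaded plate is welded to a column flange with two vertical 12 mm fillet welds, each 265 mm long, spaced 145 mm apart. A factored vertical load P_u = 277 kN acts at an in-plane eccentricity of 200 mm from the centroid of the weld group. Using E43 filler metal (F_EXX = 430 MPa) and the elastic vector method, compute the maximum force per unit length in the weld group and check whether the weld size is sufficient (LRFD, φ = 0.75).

f_max ≈ 1730 N/mm; NOT adequate

Total weld length L_w = 530 mm. Treat welds as unit-width lines.
Polar moment about centroid: J = 2[d³/12 + d(b/2)²] = 2[265³/12 + 265×72.5²] = 5887000 mm³.
Direct shear f_v = P/L_w = 277×10³ / 530 = 522.6 N/mm (vertical).
Torsion M = P·e = 277×10³ × 200 = 55400000 N·mm.
Critical point at (x, y) = (72.5, 132.5) from centroid. f_tx = M·y/J = 1247 N/mm; f_ty = M·x/J = 682.2 N/mm.
Resultant f_max = √[f_tx² + (f_v + f_ty)²] = √[1247² + (522.6 + 682.2)²] = 1734 N/mm.
Capacity per unit length: φr_n = 0.75 × 0.6 × 430 × (0.707 × 12) = 1642 N/mm.
1734 > 1642 → NOT adequate.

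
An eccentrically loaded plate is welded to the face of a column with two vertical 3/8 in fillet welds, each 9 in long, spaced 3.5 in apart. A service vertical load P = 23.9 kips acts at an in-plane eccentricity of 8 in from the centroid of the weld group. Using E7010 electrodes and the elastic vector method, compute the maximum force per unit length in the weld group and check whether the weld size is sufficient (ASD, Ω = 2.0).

f_max ≈ 5.84 kip/in; NOT adequate

E70XX → F_EXX = 70 ksi.
Total weld length L_w = 18 in. Treat welds as unit-width lines.
Polar moment about centroid: J = 2[d³/12 + d(b/2)²] = 2[9³/12 + 9×1.75²] = 176.6 in³.
Direct shear f_v = P/L_w = 23.9 / 18 = 1.328 kip/in (vertical).
Torsion M = P·e = 23.9 × 8 = 191.2 kip·in.
Critical point at (x, y) = (1.75, 4.5) from centroid. f_tx = M·y/J = 4.871 kip/in; f_ty = M·x/J = 1.894 kip/in.
Resultant f_max = √[f_tx² + (f_v + f_ty)²] = √[4.871² + (1.328 + 1.894)²] = 5.841 kip/in.
Capacity per unit length: r_n/Ω = (1/2.0) × 0.6 × 70 × (0.707 × 0.375) = 5.568 kip/in.
5.841 > 5.568 → NOT adequate.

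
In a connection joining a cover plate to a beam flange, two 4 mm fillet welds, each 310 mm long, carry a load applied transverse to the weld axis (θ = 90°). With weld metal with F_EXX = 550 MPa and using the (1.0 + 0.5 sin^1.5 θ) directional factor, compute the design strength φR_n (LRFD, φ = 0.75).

φR_n ≈ 651 kN

t_e = 0.707 × 4 = 2.828 mm; A_we = 2.828 × 620 = 1753 mm².
Directional factor: 1.0 + 0.5 sin^1.5(90°) = 1.5.
F_nw = 0.6 × 550 × 1.5 = 495 MPa.
φR_n = 0.75 × 495 × 1753 × 10⁻³ = 650.9 kN.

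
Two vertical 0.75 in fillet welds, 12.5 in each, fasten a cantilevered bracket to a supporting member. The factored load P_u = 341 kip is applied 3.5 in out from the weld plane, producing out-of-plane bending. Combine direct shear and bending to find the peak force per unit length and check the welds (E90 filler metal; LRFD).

f_max ≈ 26.7 kip/in; NOT adequate

E90XX → F_EXX = 90 ksi.
L_w = 2 × 12.5 = 25 in; section modulus (unit throat) S = 2 × L²/6 = 52.08 in².
Direct shear f_v = P/L_w = 341/25 = 13.64 kip/in.
Moment M = P × e = 341 × 3.5 = 1193.5 kip·in; bending f_b = M/S = 22.92 kip/in.
f_max = √(f_v² + f_b²) = √(13.64² + 22.92²) = 26.67 kip/in.
φr_n = 0.75 × 0.6 × 90 × (0.707 × 0.75) = 21.48 kip/in → NOT adequate.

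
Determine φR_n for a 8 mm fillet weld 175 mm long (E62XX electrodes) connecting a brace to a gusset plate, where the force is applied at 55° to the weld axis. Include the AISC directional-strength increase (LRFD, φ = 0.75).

E62XX → F_EXX = 620 MPa.
t_e = 0.707 × 8 = 5.656 mm; A_we = 5.656 × 175 = 989.8 mm².
Directional factor: 1.0 + 0.5 sin^1.5(55°) = 1.371.
F_nw = 0.6 × 620 × 1.371 = 509.9 MPa.
φR_n = 0.75 × 509.9 × 989.8 × 10⁻³ = 378.5 kN.

φR_n ≈ 379 kN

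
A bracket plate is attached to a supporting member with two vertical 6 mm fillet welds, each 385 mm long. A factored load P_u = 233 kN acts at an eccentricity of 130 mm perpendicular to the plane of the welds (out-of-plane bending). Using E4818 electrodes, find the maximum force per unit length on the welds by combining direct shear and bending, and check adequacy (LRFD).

E48XX → F_EXX = 480 MPa.
L_w = 2 × 385 = 770 mm; section modulus (unit throat) S = 2 × L²/6 = 49410 mm².
Direct shear f_v = P/L_w = 233×10³/770 = 302.6 N/mm.
Moment M = P × e = 233×10³ × 130 = 30290000 N·mm; bending f_b = M/S = 613.1 N/mm.
f_max = √(f_v² + f_b²) = √(302.6² + 613.1²) = 683.7 N/mm.
φr_n = 0.75 × 0.6 × 480 × (0.707 × 6) = 916.3 N/mm → adequate.

f_max ≈ 684 N/mm; adequate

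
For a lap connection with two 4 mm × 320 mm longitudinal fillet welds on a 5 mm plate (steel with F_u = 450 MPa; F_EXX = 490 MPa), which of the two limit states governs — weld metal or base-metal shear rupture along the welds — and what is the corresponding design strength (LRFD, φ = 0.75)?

φR_n ≈ 399 kN (weld metal governs)

t_e = 0.707 × 4 = 2.828 mm; L = 640 mm.
Weld metal: φR_n = 0.75 × 0.6 × 490 × 2.828 × 640 × 10⁻³ = 399.1 kN.
Base metal (shear rupture): φR_n = 0.75 × 0.6 × 450 × 5 × 640 × 10⁻³ = 648 kN.
Governing: weld metal.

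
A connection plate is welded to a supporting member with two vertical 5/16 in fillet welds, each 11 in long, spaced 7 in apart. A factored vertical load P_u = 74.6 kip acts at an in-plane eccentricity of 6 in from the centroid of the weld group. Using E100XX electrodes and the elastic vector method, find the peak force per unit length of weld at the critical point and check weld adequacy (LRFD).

f_max ≈ 8.27 kip/in; adequate

E100XX → F_EXX = 100 ksi.
Total weld length L_w = 22 in. Treat welds as unit-width lines.
Polar moment about centroid: J = 2[d³/12 + d(b/2)²] = 2[11³/12 + 11×3.5²] = 491.3 in³.
Direct shear f_v = P/L_w = 74.6 / 22 = 3.391 kip/in (vertical).
Torsion M = P·e = 74.6 × 6 = 447.6 kip·in.
Critical point at (x, y) = (3.5, 5.5) from centroid. f_tx = M·y/J = 5.01 kip/in; f_ty = M·x/J = 3.188 kip/in.
Resultant f_max = √[f_tx² + (f_v + f_ty)²] = √[5.01² + (3.391 + 3.188)²] = 8.27 kip/in.
Capacity per unit length: φr_n = 0.75 × 0.6 × 100 × (0.707 × 0.3125) = 9.942 kip/in.
8.27 ≤ 9.942 → adequate.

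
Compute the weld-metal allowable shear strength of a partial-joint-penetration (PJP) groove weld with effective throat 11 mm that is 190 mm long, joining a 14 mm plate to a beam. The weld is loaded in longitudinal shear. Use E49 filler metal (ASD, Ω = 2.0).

R_n/Ω ≈ 307 kN

E49XX → F_EXX = 490 MPa.
Effective throat (given) t_e = 11 mm.
A_we = 11 × 190 = 2090 mm².
F_nw = 0.6 F_EXX = 294 MPa.
R_n/Ω = (294 × 2090) / 2.0 × 10⁻³ = 307.2 kN.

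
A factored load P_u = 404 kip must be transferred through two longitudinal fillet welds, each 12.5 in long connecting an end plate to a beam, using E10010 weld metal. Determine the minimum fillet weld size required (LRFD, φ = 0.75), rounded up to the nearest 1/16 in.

w = 9/16 in

E100XX → F_EXX = 100 ksi.
Total weld length L = 25 in.
Required throat t_e = P_u / (φ × 0.6 F_EXX × L) = 404 / (0.75 × 0.6 × 100 × 25) = 0.3591 in.
Required leg w = t_e / 0.707 = 0.5079 in → use 9/16 in.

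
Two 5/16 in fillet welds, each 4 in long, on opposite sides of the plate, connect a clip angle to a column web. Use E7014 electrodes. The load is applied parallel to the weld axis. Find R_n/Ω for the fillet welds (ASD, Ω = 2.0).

R_n/Ω ≈ 37.1 kips

E70XX → F_EXX = 70 ksi.
Effective throat t_e = 0.707 × 0.3125 = 0.2209 in.
Total length L = 8 in; A_we = 0.2209 × 8 = 1.767 in².
F_nw = 0.6 F_EXX = 0.6 × 70 = 42 ksi.
R_n = 42 × 1.767 = 74.23 kips; R_n/Ω = 74.23/2.0 = 37.12 kips.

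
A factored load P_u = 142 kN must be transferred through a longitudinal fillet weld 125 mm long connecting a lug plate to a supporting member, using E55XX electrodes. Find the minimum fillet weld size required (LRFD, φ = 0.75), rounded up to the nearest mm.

w = 7 mm

E55XX → F_EXX = 550 MPa.
Total weld length L = 125 mm.
Required throat t_e = P_u / (φ × 0.6 F_EXX × L) = 142 / (0.75 × 0.6 × 550 × 125 × 10⁻³) = 4.59 mm.
Required leg w = t_e / 0.707 = 6.492 mm → use 7 mm.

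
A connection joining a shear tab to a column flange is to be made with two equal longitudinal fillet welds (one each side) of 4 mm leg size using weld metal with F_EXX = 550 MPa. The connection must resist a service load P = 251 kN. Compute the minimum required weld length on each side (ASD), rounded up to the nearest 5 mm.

Throat t_e = 0.707 × 4 = 2.828 mm.
r_n/Ω = (0.6 × 550 × 2.828) / 2.0 = 466.6 N/mm = 0.4666 kN/mm.
L_req = P / (r_n/Ω) = 251 / 0.4666 = 537.9 mm total.
Per side: 537.9 / 2 = 269 mm.
Round up → use L = 270 mm on each side.

L = 270 mm on each side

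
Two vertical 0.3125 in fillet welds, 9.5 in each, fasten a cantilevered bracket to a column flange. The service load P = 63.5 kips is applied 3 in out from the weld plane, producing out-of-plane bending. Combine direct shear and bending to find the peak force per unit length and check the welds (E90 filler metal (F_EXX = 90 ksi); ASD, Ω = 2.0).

L_w = 2 × 9.5 = 19 in; section modulus (unit throat) S = 2 × L²/6 = 30.08 in².
Direct shear f_v = P/L_w = 63.5/19 = 3.342 kip/in.
Moment M = P × e = 63.5 × 3 = 190.5 kip·in; bending f_b = M/S = 6.332 kip/in.
f_max = √(f_v² + f_b²) = √(3.342² + 6.332²) = 7.16 kip/in.
r_n/Ω = (1/2.0) × 0.6 × 90 × (0.707 × 0.3125) = 5.965 kip/in → NOT adequate.

f_max ≈ 7.16 kip/in; NOT adequate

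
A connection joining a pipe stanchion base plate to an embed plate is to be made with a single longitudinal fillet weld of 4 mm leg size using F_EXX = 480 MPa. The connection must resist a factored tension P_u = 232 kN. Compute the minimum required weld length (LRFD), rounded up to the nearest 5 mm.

L = 380 mm

Throat t_e = 0.707 × 4 = 2.828 mm.
φr_n = 0.75 × 0.6 × 480 × 2.828 × 10⁻³ = 0.6108 kN/mm.
L_req = P_u / φr_n = 232 / 0.6108 = 379.8 mm total.
Round up → use L = 380 mm.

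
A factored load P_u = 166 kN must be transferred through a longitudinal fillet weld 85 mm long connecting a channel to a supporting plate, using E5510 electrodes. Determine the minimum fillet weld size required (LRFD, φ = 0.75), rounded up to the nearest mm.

w = 12 mm

E55XX → F_EXX = 550 MPa.
Total weld length L = 85 mm.
Required throat t_e = P_u / (φ × 0.6 F_EXX × L) = 166 / (0.75 × 0.6 × 550 × 85 × 10⁻³) = 7.891 mm.
Required leg w = t_e / 0.707 = 11.16 mm → use 12 mm.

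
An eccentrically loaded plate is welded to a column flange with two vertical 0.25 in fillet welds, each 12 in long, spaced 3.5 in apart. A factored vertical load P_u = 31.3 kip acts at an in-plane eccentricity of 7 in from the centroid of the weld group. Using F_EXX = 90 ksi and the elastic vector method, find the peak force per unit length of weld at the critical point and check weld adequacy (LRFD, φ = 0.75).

Total weld length L_w = 24 in. Treat welds as unit-width lines.
Polar moment about centroid: J = 2[d³/12 + d(b/2)²] = 2[12³/12 + 12×1.75²] = 361.5 in³.
Direct shear f_v = P/L_w = 31.3 / 24 = 1.304 kip/in (vertical).
Torsion M = P·e = 31.3 × 7 = 219.1 kip·in.
Critical point at (x, y) = (1.75, 6) from centroid. f_tx = M·y/J = 3.637 kip/in; f_ty = M·x/J = 1.061 kip/in.
Resultant f_max = √[f_tx² + (f_v + f_ty)²] = √[3.637² + (1.304 + 1.061)²] = 4.338 kip/in.
Capacity per unit length: φr_n = 0.75 × 0.6 × 90 × (0.707 × 0.25) = 7.158 kip/in.
4.338 ≤ 7.158 → adequate.

f_max ≈ 4.34 kip/in; adequate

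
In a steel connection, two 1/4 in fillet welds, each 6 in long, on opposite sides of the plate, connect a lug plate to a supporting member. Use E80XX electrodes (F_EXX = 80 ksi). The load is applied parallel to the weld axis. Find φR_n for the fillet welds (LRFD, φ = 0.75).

Effective throat t_e = 0.707 × 0.25 = 0.1767 in.
Total length L = 12 in; A_we = 0.1767 × 12 = 2.121 in².
F_nw = 0.6 F_EXX = 0.6 × 80 = 48 ksi.
φR_n = 0.75 × 48 × 2.121 = 76.36 kip.

φR_n ≈ 76.4 kip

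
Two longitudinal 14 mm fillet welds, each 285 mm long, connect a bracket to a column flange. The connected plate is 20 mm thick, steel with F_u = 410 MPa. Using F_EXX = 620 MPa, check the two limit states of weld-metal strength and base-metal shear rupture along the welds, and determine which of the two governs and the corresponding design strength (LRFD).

t_e = 0.707 × 14 = 9.898 mm; L = 570 mm.
Weld metal: φR_n = 0.75 × 0.6 × 620 × 9.898 × 570 × 10⁻³ = 1574 kN.
Base metal (shear rupture): φR_n = 0.75 × 0.6 × 410 × 20 × 570 × 10⁻³ = 2103 kN.
Governing: weld metal.

φR_n ≈ 1570 kN (weld metal governs)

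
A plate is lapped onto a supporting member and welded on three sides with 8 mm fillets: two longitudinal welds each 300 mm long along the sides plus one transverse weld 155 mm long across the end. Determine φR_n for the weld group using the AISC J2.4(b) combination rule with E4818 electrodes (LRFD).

E48XX → F_EXX = 480 MPa.
t_e = 0.707 × 8 = 5.656 mm.
R_nwl = 0.6 × 480 × 5.656 × 600 × 10⁻³ = 977.4 kN (longitudinal, 2 welds).
R_nwt = 0.6 × 480 × 5.656 × 155 × 10⁻³ = 252.5 kN (transverse, base value).
(i) R_nwl + R_nwt = 1230 kN; (ii) 0.85 R_nwl + 1.5 R_nwt = 1209 kN.
R_n = max = 1230 kN [governs: (i)]; φR_n = 922.4 kN.

φR_n ≈ 922 kN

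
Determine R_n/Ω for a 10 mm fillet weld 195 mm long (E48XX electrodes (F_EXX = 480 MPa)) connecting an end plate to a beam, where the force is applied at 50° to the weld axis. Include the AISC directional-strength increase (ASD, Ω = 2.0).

R_n/Ω ≈ 265 kN

t_e = 0.707 × 10 = 7.07 mm; A_we = 7.07 × 195 = 1379 mm².
Directional factor: 1.0 + 0.5 sin^1.5(50°) = 1.335.
F_nw = 0.6 × 480 × 1.335 = 384.5 MPa.
R_n/Ω = (384.5 × 1379) / 2.0 × 10⁻³ = 265.1 kN.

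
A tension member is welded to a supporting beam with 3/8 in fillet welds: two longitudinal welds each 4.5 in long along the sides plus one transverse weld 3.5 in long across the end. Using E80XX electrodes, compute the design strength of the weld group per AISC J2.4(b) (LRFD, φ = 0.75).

E80XX → F_EXX = 80 ksi.
t_e = 0.707 × 0.375 = 0.2651 in.
R_nwl = 0.6 × 80 × 0.2651 × 9 = 114.5 kip (longitudinal, 2 welds).
R_nwt = 0.6 × 80 × 0.2651 × 3.5 = 44.54 kip (transverse, base value).
(i) R_nwl + R_nwt = 159.1 kip; (ii) 0.85 R_nwl + 1.5 R_nwt = 164.2 kip.
R_n = max = 164.2 kip [governs: (ii)]; φR_n = 123.1 kip.

φR_n ≈ 123 kip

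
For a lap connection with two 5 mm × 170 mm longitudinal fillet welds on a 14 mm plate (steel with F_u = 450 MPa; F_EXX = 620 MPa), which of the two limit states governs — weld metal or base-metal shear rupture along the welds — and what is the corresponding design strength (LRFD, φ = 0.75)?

t_e = 0.707 × 5 = 3.535 mm; L = 340 mm.
Weld metal: φR_n = 0.75 × 0.6 × 620 × 3.535 × 340 × 10⁻³ = 335.3 kN.
Base metal (shear rupture): φR_n = 0.75 × 0.6 × 450 × 14 × 340 × 10⁻³ = 963.9 kN.
Governing: weld metal.

φR_n ≈ 335 kN (weld metal governs)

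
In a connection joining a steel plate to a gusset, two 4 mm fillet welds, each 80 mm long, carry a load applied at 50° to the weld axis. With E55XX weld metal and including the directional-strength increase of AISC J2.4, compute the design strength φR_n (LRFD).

E55XX → F_EXX = 550 MPa.
t_e = 0.707 × 4 = 2.828 mm; A_we = 2.828 × 160 = 452.5 mm².
Directional factor: 1.0 + 0.5 sin^1.5(50°) = 1.335.
F_nw = 0.6 × 550 × 1.335 = 440.6 MPa.
φR_n = 0.75 × 440.6 × 452.5 × 10⁻³ = 149.5 kN.

φR_n ≈ 150 kN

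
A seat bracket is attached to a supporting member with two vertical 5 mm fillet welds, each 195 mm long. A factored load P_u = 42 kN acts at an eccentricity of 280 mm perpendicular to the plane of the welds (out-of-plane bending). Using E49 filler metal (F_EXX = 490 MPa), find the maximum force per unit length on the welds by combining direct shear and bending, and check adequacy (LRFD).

f_max ≈ 934 N/mm; NOT adequate

L_w = 2 × 195 = 390 mm; section modulus (unit throat) S = 2 × L²/6 = 12680 mm².
Direct shear f_v = P/L_w = 42×10³/390 = 107.7 N/mm.
Moment M = P × e = 42×10³ × 280 = 11760000 N·mm; bending f_b = M/S = 927.8 N/mm.
f_max = √(f_v² + f_b²) = √(107.7² + 927.8²) = 934 N/mm.
φr_n = 0.75 × 0.6 × 490 × (0.707 × 5) = 779.5 N/mm → NOT adequate.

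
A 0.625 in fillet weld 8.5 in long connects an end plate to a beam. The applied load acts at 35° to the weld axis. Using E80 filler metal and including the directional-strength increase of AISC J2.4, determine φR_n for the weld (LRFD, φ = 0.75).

E80XX → F_EXX = 80 ksi.
t_e = 0.707 × 0.625 = 0.4419 in; A_we = 0.4419 × 8.5 = 3.756 in².
Directional factor: 1.0 + 0.5 sin^1.5(35°) = 1.217.
F_nw = 0.6 × 80 × 1.217 = 58.43 ksi.
φR_n = 0.75 × 58.43 × 3.756 = 164.6 kip.

φR_n ≈ 165 kip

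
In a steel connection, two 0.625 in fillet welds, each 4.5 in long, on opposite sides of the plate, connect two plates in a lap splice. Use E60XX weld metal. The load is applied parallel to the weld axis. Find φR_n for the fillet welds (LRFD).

E60XX → F_EXX = 60 ksi.
Effective throat t_e = 0.707 × 0.625 = 0.4419 in.
Total length L = 9 in; A_we = 0.4419 × 9 = 3.977 in².
F_nw = 0.6 F_EXX = 0.6 × 60 = 36 ksi.
φR_n = 0.75 × 36 × 3.977 = 107.4 kip.

φR_n ≈ 107 kip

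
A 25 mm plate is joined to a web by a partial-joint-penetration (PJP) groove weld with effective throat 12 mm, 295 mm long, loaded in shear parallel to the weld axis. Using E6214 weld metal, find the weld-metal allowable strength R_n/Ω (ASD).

R_n/Ω ≈ 658 kN

E62XX → F_EXX = 620 MPa.
Effective throat (given) t_e = 12 mm.
A_we = 12 × 295 = 3540 mm².
F_nw = 0.6 F_EXX = 372 MPa.
R_n/Ω = (372 × 3540) / 2.0 × 10⁻³ = 658.4 kN.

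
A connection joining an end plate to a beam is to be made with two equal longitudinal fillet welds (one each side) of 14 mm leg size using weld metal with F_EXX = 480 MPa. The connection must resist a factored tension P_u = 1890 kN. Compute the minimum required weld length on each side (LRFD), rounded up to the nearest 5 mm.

L = 445 mm on each side

Throat t_e = 0.707 × 14 = 9.898 mm.
φr_n = 0.75 × 0.6 × 480 × 9.898 × 10⁻³ = 2.138 kN/mm.
L_req = P_u / φr_n = 1890 / 2.138 = 884 mm total.
Per side: 884 / 2 = 442 mm.
Round up → use L = 445 mm on each side.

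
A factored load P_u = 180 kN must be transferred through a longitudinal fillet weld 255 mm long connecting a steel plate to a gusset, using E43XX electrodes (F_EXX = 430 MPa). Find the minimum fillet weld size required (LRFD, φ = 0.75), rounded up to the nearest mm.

Total weld length L = 255 mm.
Required throat t_e = P_u / (φ × 0.6 F_EXX × L) = 180 / (0.75 × 0.6 × 430 × 255 × 10⁻³) = 3.648 mm.
Required leg w = t_e / 0.707 = 5.16 mm → use 6 mm.

w = 6 mm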